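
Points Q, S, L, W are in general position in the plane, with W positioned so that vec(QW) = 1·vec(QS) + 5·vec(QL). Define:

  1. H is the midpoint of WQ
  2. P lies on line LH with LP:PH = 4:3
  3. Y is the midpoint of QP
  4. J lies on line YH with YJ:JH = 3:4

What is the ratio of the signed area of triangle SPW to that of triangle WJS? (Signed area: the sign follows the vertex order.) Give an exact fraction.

[SPW]:[WJS] = -70/69

Assign Q = (0, 0), S = (1, 0), L = (0, 1), W = (1, 5) — the answer is frame-independent, so this choice is without loss of generality.
1. H is the midpoint of WQ ⇒ H = (1/2, 5/2)
2. P lies on line LH with LP:PH = 4:3 ⇒ P = (2/7, 13/7)
3. Y is the midpoint of QP ⇒ Y = (1/7, 13/14)
4. J lies on line YH with YJ:JH = 3:4 ⇒ J = (29/98, 157/98)
2·[SPW] = -25/7, 2·[WJS] = 345/98
[SPW]:[WJS] = -25/7:345/98 = -70/69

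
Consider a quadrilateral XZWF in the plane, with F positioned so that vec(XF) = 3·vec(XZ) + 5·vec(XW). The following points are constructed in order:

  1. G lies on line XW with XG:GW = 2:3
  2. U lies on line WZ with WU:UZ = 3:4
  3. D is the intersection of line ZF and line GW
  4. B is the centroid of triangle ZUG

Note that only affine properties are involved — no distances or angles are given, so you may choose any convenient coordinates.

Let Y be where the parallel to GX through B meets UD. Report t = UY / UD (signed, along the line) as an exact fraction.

Choose coordinates X = (0, 0), Z = (1, 0), W = (0, 1), F = (3, 5).
1. G lies on line XW with XG:GW = 2:3 ⇒ G = (0, 2/5)
2. U lies on line WZ with WU:UZ = 3:4 ⇒ U = (3/7, 4/7)
3. D is the intersection of line ZF and line GW ⇒ D = (0, -5/2)
4. B is the centroid of triangle ZUG ⇒ B = (10/21, 34/105)
through B parallel to GX: direction (0, -2/5); meets UD at Y = (10/21, 115/126)
Y = U + t·(D−U) with t = -1/9

t = -1/9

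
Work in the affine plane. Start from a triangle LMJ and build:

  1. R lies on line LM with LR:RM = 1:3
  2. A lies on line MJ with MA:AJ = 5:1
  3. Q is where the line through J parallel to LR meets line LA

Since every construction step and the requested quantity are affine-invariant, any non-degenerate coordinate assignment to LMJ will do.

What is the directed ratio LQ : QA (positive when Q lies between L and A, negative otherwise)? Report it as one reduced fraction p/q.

LQ:QA = -6

Choose coordinates L = (0, 0), M = (1, 0), J = (0, 1).
1. R lies on line LM with LR:RM = 1:3 ⇒ R = (1/4, 0)
2. A lies on line MJ with MA:AJ = 5:1 ⇒ A = (1/6, 5/6)
3. Q is where the line through J parallel to LR meets line LA ⇒ Q = (1/5, 1)
Q = L + t·(A−L) with t = 6/5, so LQ:QA = t:(1−t) = 6/5:-1/5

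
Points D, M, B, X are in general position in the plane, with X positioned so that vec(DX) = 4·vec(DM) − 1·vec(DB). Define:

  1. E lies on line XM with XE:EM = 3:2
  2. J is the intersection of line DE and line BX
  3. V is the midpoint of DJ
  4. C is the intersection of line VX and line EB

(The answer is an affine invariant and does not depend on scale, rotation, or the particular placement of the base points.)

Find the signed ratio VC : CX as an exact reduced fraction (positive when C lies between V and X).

Assign D = (0, 0), M = (1, 0), B = (0, 1), X = (4, -1) — the answer is frame-independent, so this choice is without loss of generality.
1. E lies on line XM with XE:EM = 3:2 ⇒ E = (11/5, -2/5)
2. J is the intersection of line DE and line BX ⇒ J = (22/7, -4/7)
3. V is the midpoint of DJ ⇒ V = (11/7, -2/7)
4. C is the intersection of line VX and line EB ⇒ C = (77/32, -17/32)
C = V + t·(X−V) with t = 11/32, so VC:CX = t:(1−t) = 11/32:21/32

VC:CX = 11/21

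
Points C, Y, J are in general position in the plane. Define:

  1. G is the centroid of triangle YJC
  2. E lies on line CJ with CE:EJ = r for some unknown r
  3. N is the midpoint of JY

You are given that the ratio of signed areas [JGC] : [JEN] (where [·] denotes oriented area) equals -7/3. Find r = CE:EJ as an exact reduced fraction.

Set C = (0, 0), Y = (1, 0), J = (0, 1); any affine frame gives the same invariant.
1. G is the centroid of triangle YJC ⇒ G = (1/3, 1/3)
2. With CE:EJ = r, write λ = r/(r+1) so E = C + λ·(J−C); E is affine-linear in λ
3. N is the midpoint of JY ⇒ N = (1/2, 1/2)
Every point depending on E is an affine combination of E and λ-independent points, so each such coordinate is linear in λ; the λ² term in each signed area is a multiple of (J−C)×(J−C) = 0, so 2·[JGC] and 2·[JEN] are each linear in λ. Evaluating at λ=0 and λ=1:
  2·[JGC] = -1/3,   2·[JEN] = -1/2·λ + 1/2
So [JGC]:[JEN] = (-1/3) / (-1/2·λ + 1/2). Setting this equal to -7/3:
  -1/3 = -7/3·(-1/2·λ + 1/2)  ⇒  λ = 5/7
Then r = λ/(1−λ) = (5/7)/(2/7) = 5/2. Check: with r = 5/2, E = (0, 5/7) and [JGC]:[JEN] = -7/3 as required.

r = 5/2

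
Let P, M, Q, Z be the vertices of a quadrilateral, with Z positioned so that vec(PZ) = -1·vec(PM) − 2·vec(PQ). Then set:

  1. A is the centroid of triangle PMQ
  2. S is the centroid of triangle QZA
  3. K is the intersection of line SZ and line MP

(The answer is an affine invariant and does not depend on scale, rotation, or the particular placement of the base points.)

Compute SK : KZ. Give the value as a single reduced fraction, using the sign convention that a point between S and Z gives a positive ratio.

SK:KZ = -1/9

Set P = (0, 0), M = (1, 0), Q = (0, 1), Z = (-1, -2); any affine frame gives the same invariant.
1. A is the centroid of triangle PMQ ⇒ A = (1/3, 1/3)
2. S is the centroid of triangle QZA ⇒ S = (-2/9, -2/9)
3. K is the intersection of line SZ and line MP ⇒ K = (-1/8, 0)
K = S + t·(Z−S) with t = -1/8, so SK:KZ = t:(1−t) = -1/8:9/8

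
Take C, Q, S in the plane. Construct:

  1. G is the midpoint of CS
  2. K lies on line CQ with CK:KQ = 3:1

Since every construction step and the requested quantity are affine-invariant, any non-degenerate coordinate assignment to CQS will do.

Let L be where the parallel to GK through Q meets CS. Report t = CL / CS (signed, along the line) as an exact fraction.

t = 2/3

Set C = (0, 0), Q = (1, 0), S = (0, 1); any affine frame gives the same invariant.
1. G is the midpoint of CS ⇒ G = (0, 1/2)
2. K lies on line CQ with CK:KQ = 3:1 ⇒ K = (3/4, 0)
through Q parallel to GK: direction (3/4, -1/2); meets CS at L = (0, 2/3)
L = C + t·(S−C) with t = 2/3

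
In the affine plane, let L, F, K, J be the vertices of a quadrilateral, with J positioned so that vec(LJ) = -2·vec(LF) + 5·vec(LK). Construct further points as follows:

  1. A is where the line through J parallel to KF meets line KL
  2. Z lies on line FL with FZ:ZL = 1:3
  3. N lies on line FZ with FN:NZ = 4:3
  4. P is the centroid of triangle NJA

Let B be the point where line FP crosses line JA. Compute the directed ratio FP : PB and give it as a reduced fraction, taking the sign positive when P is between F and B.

Work in coordinates with L = (0, 0), F = (1, 0), K = (0, 1), J = (-2, 5).
1. A is where the line through J parallel to KF meets line KL ⇒ A = (0, 3)
2. Z lies on line FL with FZ:ZL = 1:3 ⇒ Z = (3/4, 0)
3. N lies on line FZ with FN:NZ = 4:3 ⇒ N = (6/7, 0)
4. P is the centroid of triangle NJA ⇒ P = (-8/21, 8/3)
line FP meets JA at B = (-31/27, 112/27)
P = F + t·(B−F) with t = 9/14, so FP:PB = 9/14:5/14

FP:PB = 9/5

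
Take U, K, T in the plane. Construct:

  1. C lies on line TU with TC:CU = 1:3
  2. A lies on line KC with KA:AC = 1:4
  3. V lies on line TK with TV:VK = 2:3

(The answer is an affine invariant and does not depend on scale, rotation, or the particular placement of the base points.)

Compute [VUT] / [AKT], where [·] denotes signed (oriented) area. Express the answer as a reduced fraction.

Work in coordinates with U = (0, 0), K = (1, 0), T = (0, 1).
1. C lies on line TU with TC:CU = 1:3 ⇒ C = (0, 3/4)
2. A lies on line KC with KA:AC = 1:4 ⇒ A = (4/5, 3/20)
3. V lies on line TK with TV:VK = 2:3 ⇒ V = (2/5, 3/5)
2·[VUT] = -2/5, 2·[AKT] = 1/20
[VUT]:[AKT] = -2/5:1/20 = -8

[VUT]:[AKT] = -8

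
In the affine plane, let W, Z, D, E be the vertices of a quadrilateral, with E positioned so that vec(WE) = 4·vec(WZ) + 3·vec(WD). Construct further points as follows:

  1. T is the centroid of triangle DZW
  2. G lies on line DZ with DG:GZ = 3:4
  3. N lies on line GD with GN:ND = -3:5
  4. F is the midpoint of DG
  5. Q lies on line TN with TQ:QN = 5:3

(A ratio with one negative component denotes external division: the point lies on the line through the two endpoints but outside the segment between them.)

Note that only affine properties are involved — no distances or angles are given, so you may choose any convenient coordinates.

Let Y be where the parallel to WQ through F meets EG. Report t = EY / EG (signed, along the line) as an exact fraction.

t = 163/184

Set W = (0, 0), Z = (1, 0), D = (0, 1), E = (4, 3); any affine frame gives the same invariant.
1. T is the centroid of triangle DZW ⇒ T = (1/3, 1/3)
2. G lies on line DZ with DG:GZ = 3:4 ⇒ G = (3/7, 4/7)
3. N lies on line GD with GN:ND = -3:5 ⇒ N = (15/14, -1/14)
4. F is the midpoint of DG ⇒ F = (3/14, 11/14)
5. Q lies on line TN with TQ:QN = 5:3 ⇒ Q = (89/112, 9/112)
through F parallel to WQ: direction (89/112, 9/112); meets EG at Y = (1077/1288, 1093/1288)
Y = E + t·(G−E) with t = 163/184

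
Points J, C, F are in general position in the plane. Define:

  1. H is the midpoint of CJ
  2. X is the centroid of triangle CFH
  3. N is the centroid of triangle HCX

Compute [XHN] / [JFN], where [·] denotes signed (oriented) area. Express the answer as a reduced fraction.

Set J = (0, 0), C = (1, 0), F = (0, 1); any affine frame gives the same invariant.
1. H is the midpoint of CJ ⇒ H = (1/2, 0)
2. X is the centroid of triangle CFH ⇒ X = (1/2, 1/3)
3. N is the centroid of triangle HCX ⇒ N = (2/3, 1/9)
2·[XHN] = 1/18, 2·[JFN] = -2/3
[XHN]:[JFN] = 1/18:-2/3 = -1/12

[XHN]:[JFN] = -1/12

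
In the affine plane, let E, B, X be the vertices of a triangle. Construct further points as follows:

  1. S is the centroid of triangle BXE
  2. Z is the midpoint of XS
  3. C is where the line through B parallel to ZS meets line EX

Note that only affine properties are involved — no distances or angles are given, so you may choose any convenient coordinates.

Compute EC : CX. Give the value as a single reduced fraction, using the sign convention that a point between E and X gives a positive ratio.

EC:CX = -2

Assign E = (0, 0), B = (1, 0), X = (0, 1) — the answer is frame-independent, so this choice is without loss of generality.
1. S is the centroid of triangle BXE ⇒ S = (1/3, 1/3)
2. Z is the midpoint of XS ⇒ Z = (1/6, 2/3)
3. C is where the line through B parallel to ZS meets line EX ⇒ C = (0, 2)
C = E + t·(X−E) with t = 2, so EC:CX = t:(1−t) = 2:-1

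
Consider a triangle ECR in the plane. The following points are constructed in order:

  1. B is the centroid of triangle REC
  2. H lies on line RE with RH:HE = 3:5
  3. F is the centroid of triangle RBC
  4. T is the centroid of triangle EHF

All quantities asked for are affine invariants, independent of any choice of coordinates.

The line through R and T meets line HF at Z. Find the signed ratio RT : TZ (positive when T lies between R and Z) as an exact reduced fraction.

RT:TZ = -14/5

Assign E = (0, 0), C = (1, 0), R = (0, 1) — the answer is frame-independent, so this choice is without loss of generality.
1. B is the centroid of triangle REC ⇒ B = (1/3, 1/3)
2. H lies on line RE with RH:HE = 3:5 ⇒ H = (0, 5/8)
3. F is the centroid of triangle RBC ⇒ F = (4/9, 4/9)
4. T is the centroid of triangle EHF ⇒ T = (4/27, 77/216)
line RT meets HF at Z = (2/21, 197/336)
T = R + t·(Z−R) with t = 14/9, so RT:TZ = 14/9:-5/9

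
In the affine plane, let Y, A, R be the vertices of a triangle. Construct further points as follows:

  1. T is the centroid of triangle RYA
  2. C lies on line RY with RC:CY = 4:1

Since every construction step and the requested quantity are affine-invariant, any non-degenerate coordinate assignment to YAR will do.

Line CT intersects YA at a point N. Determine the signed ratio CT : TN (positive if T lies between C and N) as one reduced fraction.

CT:TN = -2/5

Assign Y = (0, 0), A = (1, 0), R = (0, 1) — the answer is frame-independent, so this choice is without loss of generality.
1. T is the centroid of triangle RYA ⇒ T = (1/3, 1/3)
2. C lies on line RY with RC:CY = 4:1 ⇒ C = (0, 1/5)
line CT meets YA at N = (-1/2, 0)
T = C + t·(N−C) with t = -2/3, so CT:TN = -2/3:5/3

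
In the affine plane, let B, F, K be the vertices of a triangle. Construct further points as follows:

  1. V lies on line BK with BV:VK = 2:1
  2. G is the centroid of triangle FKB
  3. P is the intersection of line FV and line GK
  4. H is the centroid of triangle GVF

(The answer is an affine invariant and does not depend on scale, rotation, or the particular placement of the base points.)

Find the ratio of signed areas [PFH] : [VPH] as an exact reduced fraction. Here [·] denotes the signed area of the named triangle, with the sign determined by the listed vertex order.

[PFH]:[VPH] = 3

Set B = (0, 0), F = (1, 0), K = (0, 1); any affine frame gives the same invariant.
1. V lies on line BK with BV:VK = 2:1 ⇒ V = (0, 2/3)
2. G is the centroid of triangle FKB ⇒ G = (1/3, 1/3)
3. P is the intersection of line FV and line GK ⇒ P = (1/4, 1/2)
4. H is the centroid of triangle GVF ⇒ H = (4/9, 1/3)
2·[PFH] = -1/36, 2·[VPH] = -1/108
[PFH]:[VPH] = -1/36:-1/108 = 3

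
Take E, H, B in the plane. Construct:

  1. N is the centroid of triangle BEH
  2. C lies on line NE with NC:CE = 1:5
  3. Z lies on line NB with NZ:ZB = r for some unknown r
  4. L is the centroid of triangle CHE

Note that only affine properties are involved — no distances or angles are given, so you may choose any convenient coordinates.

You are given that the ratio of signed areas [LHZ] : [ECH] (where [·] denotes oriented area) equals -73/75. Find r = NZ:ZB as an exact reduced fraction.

Choose coordinates E = (0, 0), H = (1, 0), B = (0, 1).
1. N is the centroid of triangle BEH ⇒ N = (1/3, 1/3)
2. C lies on line NE with NC:CE = 1:5 ⇒ C = (5/18, 5/18)
3. With NZ:ZB = r, write λ = r/(r+1) so Z = N + λ·(B−N); Z is affine-linear in λ
4. L is the centroid of triangle CHE ⇒ L = (23/54, 5/54)
Every point depending on Z is an affine combination of Z and λ-independent points, so each such coordinate is linear in λ; the λ² term in each signed area is a multiple of (B−N)×(B−N) = 0, so 2·[LHZ] and 2·[ECH] are each linear in λ. Evaluating at λ=0 and λ=1:
  2·[LHZ] = 19/54·λ + 7/54,   2·[ECH] = -5/18
So [LHZ]:[ECH] = (19/54·λ + 7/54) / (-5/18). Setting this equal to -73/75:
  19/54·λ + 7/54 = -73/75·(-5/18)  ⇒  λ = 2/5
Then r = λ/(1−λ) = (2/5)/(3/5) = 2/3. Check: with r = 2/3, Z = (1/5, 3/5) and [LHZ]:[ECH] = -73/75 as required.

r = 2/3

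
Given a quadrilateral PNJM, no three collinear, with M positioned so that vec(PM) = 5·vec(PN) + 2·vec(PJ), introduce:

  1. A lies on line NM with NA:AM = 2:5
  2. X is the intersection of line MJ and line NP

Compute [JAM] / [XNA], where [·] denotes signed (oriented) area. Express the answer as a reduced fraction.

[JAM]:[XNA] = 5/4

Work in coordinates with P = (0, 0), N = (1, 0), J = (0, 1), M = (5, 2).
1. A lies on line NM with NA:AM = 2:5 ⇒ A = (15/7, 4/7)
2. X is the intersection of line MJ and line NP ⇒ X = (-5, 0)
2·[JAM] = 30/7, 2·[XNA] = 24/7
[JAM]:[XNA] = 30/7:24/7 = 5/4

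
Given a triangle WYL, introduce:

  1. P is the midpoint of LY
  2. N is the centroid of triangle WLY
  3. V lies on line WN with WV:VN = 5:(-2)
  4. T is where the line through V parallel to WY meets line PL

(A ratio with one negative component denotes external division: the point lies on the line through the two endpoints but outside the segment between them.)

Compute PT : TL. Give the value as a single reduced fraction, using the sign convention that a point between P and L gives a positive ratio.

Work in coordinates with W = (0, 0), Y = (1, 0), L = (0, 1).
1. P is the midpoint of LY ⇒ P = (1/2, 1/2)
2. N is the centroid of triangle WLY ⇒ N = (1/3, 1/3)
3. V lies on line WN with WV:VN = 5:(-2) ⇒ V = (5/9, 5/9)
4. T is where the line through V parallel to WY meets line PL ⇒ T = (4/9, 5/9)
T = P + t·(L−P) with t = 1/9, so PT:TL = t:(1−t) = 1/9:8/9

PT:TL = 1/8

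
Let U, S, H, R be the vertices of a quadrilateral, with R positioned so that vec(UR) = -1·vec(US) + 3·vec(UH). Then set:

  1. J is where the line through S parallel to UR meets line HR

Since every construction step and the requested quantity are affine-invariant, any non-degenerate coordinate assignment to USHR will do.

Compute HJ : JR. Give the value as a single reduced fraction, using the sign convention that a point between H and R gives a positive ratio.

HJ:JR = -2/3

Choose coordinates U = (0, 0), S = (1, 0), H = (0, 1), R = (-1, 3).
1. J is where the line through S parallel to UR meets line HR ⇒ J = (2, -3)
J = H + t·(R−H) with t = -2, so HJ:JR = t:(1−t) = -2:3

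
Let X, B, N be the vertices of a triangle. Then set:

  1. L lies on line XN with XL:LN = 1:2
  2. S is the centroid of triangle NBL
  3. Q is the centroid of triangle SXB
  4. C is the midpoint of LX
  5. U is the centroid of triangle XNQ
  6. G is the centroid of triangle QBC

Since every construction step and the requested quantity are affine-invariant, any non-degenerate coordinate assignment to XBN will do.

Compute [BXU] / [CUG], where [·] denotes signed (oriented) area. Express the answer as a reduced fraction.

Work in coordinates with X = (0, 0), B = (1, 0), N = (0, 1).
1. L lies on line XN with XL:LN = 1:2 ⇒ L = (0, 1/3)
2. S is the centroid of triangle NBL ⇒ S = (1/3, 4/9)
3. Q is the centroid of triangle SXB ⇒ Q = (4/9, 4/27)
4. C is the midpoint of LX ⇒ C = (0, 1/6)
5. U is the centroid of triangle XNQ ⇒ U = (4/27, 31/81)
6. G is the centroid of triangle QBC ⇒ G = (13/27, 17/162)
2·[BXU] = -31/81, 2·[CUG] = -55/486
[BXU]:[CUG] = -31/81:-55/486 = 186/55

[BXU]:[CUG] = 186/55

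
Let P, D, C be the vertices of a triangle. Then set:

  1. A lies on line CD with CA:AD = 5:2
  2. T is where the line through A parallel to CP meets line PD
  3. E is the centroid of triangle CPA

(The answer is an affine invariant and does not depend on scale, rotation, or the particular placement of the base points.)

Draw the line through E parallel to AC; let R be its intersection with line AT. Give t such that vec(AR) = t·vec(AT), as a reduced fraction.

Assign P = (0, 0), D = (1, 0), C = (0, 1) — the answer is frame-independent, so this choice is without loss of generality.
1. A lies on line CD with CA:AD = 5:2 ⇒ A = (5/7, 2/7)
2. T is where the line through A parallel to CP meets line PD ⇒ T = (5/7, 0)
3. E is the centroid of triangle CPA ⇒ E = (5/21, 3/7)
through E parallel to AC: direction (-5/7, 5/7); meets AT at R = (5/7, -1/21)
R = A + t·(T−A) with t = 7/6

t = 7/6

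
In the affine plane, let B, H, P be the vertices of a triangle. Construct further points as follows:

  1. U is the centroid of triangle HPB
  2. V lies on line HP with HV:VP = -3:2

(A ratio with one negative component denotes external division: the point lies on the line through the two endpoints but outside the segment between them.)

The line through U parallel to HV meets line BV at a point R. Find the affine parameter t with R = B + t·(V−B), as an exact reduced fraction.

Choose coordinates B = (0, 0), H = (1, 0), P = (0, 1).
1. U is the centroid of triangle HPB ⇒ U = (1/3, 1/3)
2. V lies on line HP with HV:VP = -3:2 ⇒ V = (-2, 3)
through U parallel to HV: direction (-3, 3); meets BV at R = (-4/3, 2)
R = B + t·(V−B) with t = 2/3

t = 2/3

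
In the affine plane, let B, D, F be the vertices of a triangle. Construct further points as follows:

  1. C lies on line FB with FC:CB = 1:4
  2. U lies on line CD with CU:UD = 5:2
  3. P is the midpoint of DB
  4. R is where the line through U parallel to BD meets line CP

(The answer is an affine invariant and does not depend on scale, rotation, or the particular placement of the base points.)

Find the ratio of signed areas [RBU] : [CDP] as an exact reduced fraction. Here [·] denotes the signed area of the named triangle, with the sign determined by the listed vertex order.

[RBU]:[CDP] = -10/49

Work in coordinates with B = (0, 0), D = (1, 0), F = (0, 1).
1. C lies on line FB with FC:CB = 1:4 ⇒ C = (0, 4/5)
2. U lies on line CD with CU:UD = 5:2 ⇒ U = (5/7, 8/35)
3. P is the midpoint of DB ⇒ P = (1/2, 0)
4. R is where the line through U parallel to BD meets line CP ⇒ R = (5/14, 8/35)
2·[RBU] = 4/49, 2·[CDP] = -2/5
[RBU]:[CDP] = 4/49:-2/5 = -10/49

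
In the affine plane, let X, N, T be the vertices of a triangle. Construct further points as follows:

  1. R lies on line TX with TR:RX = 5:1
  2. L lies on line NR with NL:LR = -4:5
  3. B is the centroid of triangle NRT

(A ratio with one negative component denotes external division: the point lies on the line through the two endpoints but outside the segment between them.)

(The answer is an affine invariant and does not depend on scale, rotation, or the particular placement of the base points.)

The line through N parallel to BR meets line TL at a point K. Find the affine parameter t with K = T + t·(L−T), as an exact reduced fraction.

Set X = (0, 0), N = (1, 0), T = (0, 1); any affine frame gives the same invariant.
1. R lies on line TX with TR:RX = 5:1 ⇒ R = (0, 1/6)
2. L lies on line NR with NL:LR = -4:5 ⇒ L = (5, -2/3)
3. B is the centroid of triangle NRT ⇒ B = (1/3, 7/18)
through N parallel to BR: direction (-1/3, -2/9); meets TL at K = (5/3, 4/9)
K = T + t·(L−T) with t = 1/3

t = 1/3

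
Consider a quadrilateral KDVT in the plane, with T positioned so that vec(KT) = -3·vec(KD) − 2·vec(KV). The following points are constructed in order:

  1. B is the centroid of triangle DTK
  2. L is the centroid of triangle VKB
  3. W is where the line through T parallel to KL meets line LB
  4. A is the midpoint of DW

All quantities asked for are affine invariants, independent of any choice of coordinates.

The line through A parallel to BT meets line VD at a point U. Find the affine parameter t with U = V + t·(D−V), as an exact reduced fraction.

t = 175/132

Set K = (0, 0), D = (1, 0), V = (0, 1), T = (-3, -2); any affine frame gives the same invariant.
1. B is the centroid of triangle DTK ⇒ B = (-2/3, -2/3)
2. L is the centroid of triangle VKB ⇒ L = (-2/9, 1/9)
3. W is where the line through T parallel to KL meets line LB ⇒ W = (-16/9, -47/18)
4. A is the midpoint of DW ⇒ A = (-7/18, -47/36)
through A parallel to BT: direction (-7/3, -4/3); meets VD at U = (175/132, -43/132)
U = V + t·(D−V) with t = 175/132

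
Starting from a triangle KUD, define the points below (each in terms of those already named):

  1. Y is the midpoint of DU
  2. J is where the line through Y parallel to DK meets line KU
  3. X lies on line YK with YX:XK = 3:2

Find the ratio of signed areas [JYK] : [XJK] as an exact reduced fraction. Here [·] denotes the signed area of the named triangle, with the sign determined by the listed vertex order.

[JYK]:[XJK] = -5/2

Work in coordinates with K = (0, 0), U = (1, 0), D = (0, 1).
1. Y is the midpoint of DU ⇒ Y = (1/2, 1/2)
2. J is where the line through Y parallel to DK meets line KU ⇒ J = (1/2, 0)
3. X lies on line YK with YX:XK = 3:2 ⇒ X = (1/5, 1/5)
2·[JYK] = 1/4, 2·[XJK] = -1/10
[JYK]:[XJK] = 1/4:-1/10 = -5/2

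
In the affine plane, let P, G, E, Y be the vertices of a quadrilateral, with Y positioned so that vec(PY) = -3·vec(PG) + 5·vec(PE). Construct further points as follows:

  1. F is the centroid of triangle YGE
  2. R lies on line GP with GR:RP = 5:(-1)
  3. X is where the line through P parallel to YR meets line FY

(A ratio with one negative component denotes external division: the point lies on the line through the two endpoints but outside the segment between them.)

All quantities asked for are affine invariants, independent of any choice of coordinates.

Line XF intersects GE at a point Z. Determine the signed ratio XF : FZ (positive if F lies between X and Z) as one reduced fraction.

Choose coordinates P = (0, 0), G = (1, 0), E = (0, 1), Y = (-3, 5).
1. F is the centroid of triangle YGE ⇒ F = (-2/3, 2)
2. R lies on line GP with GR:RP = 5:(-1) ⇒ R = (-1/4, 0)
3. X is where the line through P parallel to YR meets line FY ⇒ X = (-88/41, 160/41)
line XF meets GE at Z = (1/2, 1/2)
F = X + t·(Z−X) with t = 52/93, so XF:FZ = 52/93:41/93

XF:FZ = 52/41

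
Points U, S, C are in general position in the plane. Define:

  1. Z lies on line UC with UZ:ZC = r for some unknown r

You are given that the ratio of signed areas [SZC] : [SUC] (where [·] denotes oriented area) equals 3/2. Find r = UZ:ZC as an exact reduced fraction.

Set U = (0, 0), S = (1, 0), C = (0, 1); any affine frame gives the same invariant.
1. With UZ:ZC = r, write λ = r/(r+1) so Z = U + λ·(C−U); Z is affine-linear in λ
Every point depending on Z is an affine combination of Z and λ-independent points, so each such coordinate is linear in λ; the λ² term in each signed area is a multiple of (C−U)×(C−U) = 0, so 2·[SZC] and 2·[SUC] are each linear in λ. Evaluating at λ=0 and λ=1:
  2·[SZC] = λ − 1,   2·[SUC] = -1
So [SZC]:[SUC] = (λ − 1) / (-1). Setting this equal to 3/2:
  λ − 1 = 3/2·(-1)  ⇒  λ = -1/2
Then r = λ/(1−λ) = (-1/2)/(3/2) = -1/3. Check: with r = -1/3, Z = (0, -1/2) and [SZC]:[SUC] = 3/2 as required.

r = -1/3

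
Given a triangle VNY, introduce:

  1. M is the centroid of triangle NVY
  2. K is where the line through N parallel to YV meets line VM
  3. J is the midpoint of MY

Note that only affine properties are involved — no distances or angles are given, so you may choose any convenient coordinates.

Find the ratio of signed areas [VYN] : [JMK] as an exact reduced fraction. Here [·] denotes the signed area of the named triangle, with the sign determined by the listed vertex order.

[VYN]:[JMK] = -3

Work in coordinates with V = (0, 0), N = (1, 0), Y = (0, 1).
1. M is the centroid of triangle NVY ⇒ M = (1/3, 1/3)
2. K is where the line through N parallel to YV meets line VM ⇒ K = (1, 1)
3. J is the midpoint of MY ⇒ J = (1/6, 2/3)
2·[VYN] = -1, 2·[JMK] = 1/3
[VYN]:[JMK] = -1:1/3 = -3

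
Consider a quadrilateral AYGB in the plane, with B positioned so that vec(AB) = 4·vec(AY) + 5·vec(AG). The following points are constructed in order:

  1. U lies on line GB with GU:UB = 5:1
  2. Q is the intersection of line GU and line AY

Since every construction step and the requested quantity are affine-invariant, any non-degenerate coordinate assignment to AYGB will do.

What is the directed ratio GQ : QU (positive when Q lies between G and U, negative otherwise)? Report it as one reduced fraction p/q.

GQ:QU = -3/13

Assign A = (0, 0), Y = (1, 0), G = (0, 1), B = (4, 5) — the answer is frame-independent, so this choice is without loss of generality.
1. U lies on line GB with GU:UB = 5:1 ⇒ U = (10/3, 13/3)
2. Q is the intersection of line GU and line AY ⇒ Q = (-1, 0)
Q = G + t·(U−G) with t = -3/10, so GQ:QU = t:(1−t) = -3/10:13/10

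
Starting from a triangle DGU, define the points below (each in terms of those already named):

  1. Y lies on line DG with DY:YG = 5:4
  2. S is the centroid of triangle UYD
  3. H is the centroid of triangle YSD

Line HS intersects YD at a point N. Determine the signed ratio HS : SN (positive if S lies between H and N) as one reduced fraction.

Assign D = (0, 0), G = (1, 0), U = (0, 1) — the answer is frame-independent, so this choice is without loss of generality.
1. Y lies on line DG with DY:YG = 5:4 ⇒ Y = (5/9, 0)
2. S is the centroid of triangle UYD ⇒ S = (5/27, 1/3)
3. H is the centroid of triangle YSD ⇒ H = (20/81, 1/9)
line HS meets YD at N = (5/18, 0)
S = H + t·(N−H) with t = -2, so HS:SN = -2:3

HS:SN = -2/3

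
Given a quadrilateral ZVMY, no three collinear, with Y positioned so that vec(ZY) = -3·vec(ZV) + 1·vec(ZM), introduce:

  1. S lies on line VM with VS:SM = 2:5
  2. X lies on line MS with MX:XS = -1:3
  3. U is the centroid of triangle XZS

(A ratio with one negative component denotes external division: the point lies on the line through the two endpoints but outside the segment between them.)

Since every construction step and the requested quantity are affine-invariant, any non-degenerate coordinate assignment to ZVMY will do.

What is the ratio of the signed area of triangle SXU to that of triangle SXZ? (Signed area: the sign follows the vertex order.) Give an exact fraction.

[SXU]:[SXZ] = 1/3

Set Z = (0, 0), V = (1, 0), M = (0, 1), Y = (-3, 1); any affine frame gives the same invariant.
1. S lies on line VM with VS:SM = 2:5 ⇒ S = (5/7, 2/7)
2. X lies on line MS with MX:XS = -1:3 ⇒ X = (-5/14, 19/14)
3. U is the centroid of triangle XZS ⇒ U = (5/42, 23/42)
2·[SXU] = 5/14, 2·[SXZ] = 15/14
[SXU]:[SXZ] = 5/14:15/14 = 1/3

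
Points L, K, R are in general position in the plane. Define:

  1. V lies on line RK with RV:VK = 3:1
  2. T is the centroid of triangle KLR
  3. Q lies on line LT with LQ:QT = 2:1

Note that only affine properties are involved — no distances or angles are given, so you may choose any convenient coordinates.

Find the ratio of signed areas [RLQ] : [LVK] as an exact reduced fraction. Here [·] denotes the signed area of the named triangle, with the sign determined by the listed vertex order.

[RLQ]:[LVK] = -8/9

Choose coordinates L = (0, 0), K = (1, 0), R = (0, 1).
1. V lies on line RK with RV:VK = 3:1 ⇒ V = (3/4, 1/4)
2. T is the centroid of triangle KLR ⇒ T = (1/3, 1/3)
3. Q lies on line LT with LQ:QT = 2:1 ⇒ Q = (2/9, 2/9)
2·[RLQ] = 2/9, 2·[LVK] = -1/4
[RLQ]:[LVK] = 2/9:-1/4 = -8/9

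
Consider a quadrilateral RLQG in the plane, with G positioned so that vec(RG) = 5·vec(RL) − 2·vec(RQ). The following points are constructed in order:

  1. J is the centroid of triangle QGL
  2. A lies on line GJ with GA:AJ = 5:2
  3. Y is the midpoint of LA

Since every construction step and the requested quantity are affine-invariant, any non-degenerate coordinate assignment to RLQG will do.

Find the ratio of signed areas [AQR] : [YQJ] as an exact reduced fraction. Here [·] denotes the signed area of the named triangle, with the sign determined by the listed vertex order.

Work in coordinates with R = (0, 0), L = (1, 0), Q = (0, 1), G = (5, -2).
1. J is the centroid of triangle QGL ⇒ J = (2, -1/3)
2. A lies on line GJ with GA:AJ = 5:2 ⇒ A = (20/7, -17/21)
3. Y is the midpoint of LA ⇒ Y = (27/14, -17/42)
2·[AQR] = 20/7, 2·[YQJ] = -5/21
[AQR]:[YQJ] = 20/7:-5/21 = -12

[AQR]:[YQJ] = -12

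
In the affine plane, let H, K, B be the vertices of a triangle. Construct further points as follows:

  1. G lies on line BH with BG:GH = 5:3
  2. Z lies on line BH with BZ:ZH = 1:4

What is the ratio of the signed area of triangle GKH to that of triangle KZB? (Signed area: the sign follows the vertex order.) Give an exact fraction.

Choose coordinates H = (0, 0), K = (1, 0), B = (0, 1).
1. G lies on line BH with BG:GH = 5:3 ⇒ G = (0, 3/8)
2. Z lies on line BH with BZ:ZH = 1:4 ⇒ Z = (0, 4/5)
2·[GKH] = -3/8, 2·[KZB] = -1/5
[GKH]:[KZB] = -3/8:-1/5 = 15/8

[GKH]:[KZB] = 15/8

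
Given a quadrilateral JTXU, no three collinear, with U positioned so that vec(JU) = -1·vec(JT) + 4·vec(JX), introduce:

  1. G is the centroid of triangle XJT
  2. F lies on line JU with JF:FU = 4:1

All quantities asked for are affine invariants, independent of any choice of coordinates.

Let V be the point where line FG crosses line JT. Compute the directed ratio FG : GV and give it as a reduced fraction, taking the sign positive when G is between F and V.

FG:GV = 43/5

Choose coordinates J = (0, 0), T = (1, 0), X = (0, 1), U = (-1, 4).
1. G is the centroid of triangle XJT ⇒ G = (1/3, 1/3)
2. F lies on line JU with JF:FU = 4:1 ⇒ F = (-4/5, 16/5)
line FG meets JT at V = (20/43, 0)
G = F + t·(V−F) with t = 43/48, so FG:GV = 43/48:5/48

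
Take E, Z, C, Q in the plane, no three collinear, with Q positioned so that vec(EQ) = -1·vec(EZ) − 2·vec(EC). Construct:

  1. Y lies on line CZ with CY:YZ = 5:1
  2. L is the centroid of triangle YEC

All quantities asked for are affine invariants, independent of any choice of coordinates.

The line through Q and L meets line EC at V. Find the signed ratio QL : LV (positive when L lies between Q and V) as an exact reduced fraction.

Set E = (0, 0), Z = (1, 0), C = (0, 1), Q = (-1, -2); any affine frame gives the same invariant.
1. Y lies on line CZ with CY:YZ = 5:1 ⇒ Y = (5/6, 1/6)
2. L is the centroid of triangle YEC ⇒ L = (5/18, 7/18)
line QL meets EC at V = (0, -3/23)
L = Q + t·(V−Q) with t = 23/18, so QL:LV = 23/18:-5/18

QL:LV = -23/5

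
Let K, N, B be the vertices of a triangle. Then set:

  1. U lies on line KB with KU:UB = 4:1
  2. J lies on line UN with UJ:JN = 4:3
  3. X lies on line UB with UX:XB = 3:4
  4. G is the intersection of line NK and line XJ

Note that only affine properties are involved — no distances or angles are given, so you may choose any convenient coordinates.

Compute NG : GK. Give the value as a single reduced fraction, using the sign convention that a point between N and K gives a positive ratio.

Assign K = (0, 0), N = (1, 0), B = (0, 1) — the answer is frame-independent, so this choice is without loss of generality.
1. U lies on line KB with KU:UB = 4:1 ⇒ U = (0, 4/5)
2. J lies on line UN with UJ:JN = 4:3 ⇒ J = (4/7, 12/35)
3. X lies on line UB with UX:XB = 3:4 ⇒ X = (0, 31/35)
4. G is the intersection of line NK and line XJ ⇒ G = (124/133, 0)
G = N + t·(K−N) with t = 9/133, so NG:GK = t:(1−t) = 9/133:124/133

NG:GK = 9/124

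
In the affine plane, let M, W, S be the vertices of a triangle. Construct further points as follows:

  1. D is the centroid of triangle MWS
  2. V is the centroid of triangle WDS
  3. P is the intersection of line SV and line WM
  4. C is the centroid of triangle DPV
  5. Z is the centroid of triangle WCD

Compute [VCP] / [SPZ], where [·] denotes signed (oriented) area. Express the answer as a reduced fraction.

[VCP]:[SPZ] = -4/3

Work in coordinates with M = (0, 0), W = (1, 0), S = (0, 1).
1. D is the centroid of triangle MWS ⇒ D = (1/3, 1/3)
2. V is the centroid of triangle WDS ⇒ V = (4/9, 4/9)
3. P is the intersection of line SV and line WM ⇒ P = (4/5, 0)
4. C is the centroid of triangle DPV ⇒ C = (71/135, 7/27)
5. Z is the centroid of triangle WCD ⇒ Z = (251/405, 16/81)
2·[VCP] = 4/135, 2·[SPZ] = -1/45
[VCP]:[SPZ] = 4/135:-1/45 = -4/3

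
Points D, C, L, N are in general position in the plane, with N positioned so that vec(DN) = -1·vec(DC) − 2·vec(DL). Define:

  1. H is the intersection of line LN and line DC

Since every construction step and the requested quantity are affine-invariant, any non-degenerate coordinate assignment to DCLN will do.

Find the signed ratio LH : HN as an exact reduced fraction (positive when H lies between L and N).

Assign D = (0, 0), C = (1, 0), L = (0, 1), N = (-1, -2) — the answer is frame-independent, so this choice is without loss of generality.
1. H is the intersection of line LN and line DC ⇒ H = (-1/3, 0)
H = L + t·(N−L) with t = 1/3, so LH:HN = t:(1−t) = 1/3:2/3

LH:HN = 1/2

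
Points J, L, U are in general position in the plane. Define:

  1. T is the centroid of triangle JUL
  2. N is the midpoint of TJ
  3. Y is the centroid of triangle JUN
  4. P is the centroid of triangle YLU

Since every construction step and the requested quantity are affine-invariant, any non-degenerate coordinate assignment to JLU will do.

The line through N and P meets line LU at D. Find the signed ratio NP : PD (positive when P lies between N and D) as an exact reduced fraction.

NP:PD = 13/5

Set J = (0, 0), L = (1, 0), U = (0, 1); any affine frame gives the same invariant.
1. T is the centroid of triangle JUL ⇒ T = (1/3, 1/3)
2. N is the midpoint of TJ ⇒ N = (1/6, 1/6)
3. Y is the centroid of triangle JUN ⇒ Y = (1/18, 7/18)
4. P is the centroid of triangle YLU ⇒ P = (19/54, 25/54)
line NP meets LU at D = (11/26, 15/26)
P = N + t·(D−N) with t = 13/18, so NP:PD = 13/18:5/18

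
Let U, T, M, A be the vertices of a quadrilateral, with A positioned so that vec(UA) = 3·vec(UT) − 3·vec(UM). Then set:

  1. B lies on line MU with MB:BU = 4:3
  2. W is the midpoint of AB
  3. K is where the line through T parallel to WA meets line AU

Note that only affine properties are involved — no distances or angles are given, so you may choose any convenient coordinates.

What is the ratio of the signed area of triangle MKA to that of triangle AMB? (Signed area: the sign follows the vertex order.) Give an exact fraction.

Work in coordinates with U = (0, 0), T = (1, 0), M = (0, 1), A = (3, -3).
1. B lies on line MU with MB:BU = 4:3 ⇒ B = (0, 3/7)
2. W is the midpoint of AB ⇒ W = (3/2, -9/7)
3. K is where the line through T parallel to WA meets line AU ⇒ K = (8, -8)
2·[MKA] = -5, 2·[AMB] = 12/7
[MKA]:[AMB] = -5:12/7 = -35/12

[MKA]:[AMB] = -35/12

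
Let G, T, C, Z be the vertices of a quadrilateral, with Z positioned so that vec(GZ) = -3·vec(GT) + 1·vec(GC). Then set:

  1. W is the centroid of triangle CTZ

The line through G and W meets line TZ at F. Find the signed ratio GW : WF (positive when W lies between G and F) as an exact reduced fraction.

Set G = (0, 0), T = (1, 0), C = (0, 1), Z = (-3, 1); any affine frame gives the same invariant.
1. W is the centroid of triangle CTZ ⇒ W = (-2/3, 2/3)
line GW meets TZ at F = (-1/3, 1/3)
W = G + t·(F−G) with t = 2, so GW:WF = 2:-1

GW:WF = -2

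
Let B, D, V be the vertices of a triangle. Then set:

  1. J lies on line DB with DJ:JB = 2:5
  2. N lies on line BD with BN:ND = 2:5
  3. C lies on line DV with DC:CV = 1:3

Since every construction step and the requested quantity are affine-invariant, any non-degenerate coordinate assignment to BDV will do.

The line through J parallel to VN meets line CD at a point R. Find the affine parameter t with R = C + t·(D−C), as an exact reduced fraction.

Choose coordinates B = (0, 0), D = (1, 0), V = (0, 1).
1. J lies on line DB with DJ:JB = 2:5 ⇒ J = (5/7, 0)
2. N lies on line BD with BN:ND = 2:5 ⇒ N = (2/7, 0)
3. C lies on line DV with DC:CV = 1:3 ⇒ C = (3/4, 1/4)
through J parallel to VN: direction (2/7, -1); meets CD at R = (3/5, 2/5)
R = C + t·(D−C) with t = -3/5

t = -3/5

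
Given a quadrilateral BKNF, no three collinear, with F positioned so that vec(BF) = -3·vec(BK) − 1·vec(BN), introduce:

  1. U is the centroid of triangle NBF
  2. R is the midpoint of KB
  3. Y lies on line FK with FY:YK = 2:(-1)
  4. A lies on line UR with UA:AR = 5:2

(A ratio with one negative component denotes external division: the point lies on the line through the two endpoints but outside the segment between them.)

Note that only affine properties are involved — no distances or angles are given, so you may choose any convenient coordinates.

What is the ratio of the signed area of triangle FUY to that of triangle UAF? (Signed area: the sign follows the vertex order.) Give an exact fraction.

Choose coordinates B = (0, 0), K = (1, 0), N = (0, 1), F = (-3, -1).
1. U is the centroid of triangle NBF ⇒ U = (-1, 0)
2. R is the midpoint of KB ⇒ R = (1/2, 0)
3. Y lies on line FK with FY:YK = 2:(-1) ⇒ Y = (5, 1)
4. A lies on line UR with UA:AR = 5:2 ⇒ A = (1/14, 0)
2·[FUY] = -4, 2·[UAF] = -15/14
[FUY]:[UAF] = -4:-15/14 = 56/15

[FUY]:[UAF] = 56/15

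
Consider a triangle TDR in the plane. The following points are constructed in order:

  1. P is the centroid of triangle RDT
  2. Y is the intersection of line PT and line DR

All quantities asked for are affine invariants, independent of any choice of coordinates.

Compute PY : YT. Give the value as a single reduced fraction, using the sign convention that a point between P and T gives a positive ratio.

PY:YT = -1/3

Work in coordinates with T = (0, 0), D = (1, 0), R = (0, 1).
1. P is the centroid of triangle RDT ⇒ P = (1/3, 1/3)
2. Y is the intersection of line PT and line DR ⇒ Y = (1/2, 1/2)
Y = P + t·(T−P) with t = -1/2, so PY:YT = t:(1−t) = -1/2:3/2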